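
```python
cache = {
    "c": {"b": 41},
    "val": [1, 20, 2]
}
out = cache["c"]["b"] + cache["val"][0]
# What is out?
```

Trace (tracking out):
cache = {'c': {'b': 41}, 'val': [1, 20, 2]}  # -> cache = {'c': {'b': 41}, 'val': [1, 20, 2]}
out = cache['c']['b'] + cache['val'][0]  # -> out = 42

Answer: 42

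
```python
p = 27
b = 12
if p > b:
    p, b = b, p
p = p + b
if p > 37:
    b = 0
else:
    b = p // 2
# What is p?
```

Trace (tracking p):
p = 27  # -> p = 27
b = 12  # -> b = 12
if p > b:  # condition is True
    p, b = (b, p)  # -> p = 12, b = 27
p = p + b  # -> p = 39
if p > 37:  # condition is True
    b = 0  # -> b = 0

Answer: 39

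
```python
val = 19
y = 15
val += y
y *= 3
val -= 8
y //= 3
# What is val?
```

Trace (tracking val):
val = 19  # -> val = 19
y = 15  # -> y = 15
val += y  # -> val = 34
y *= 3  # -> y = 45
val -= 8  # -> val = 26
y //= 3  # -> y = 15

Answer: 26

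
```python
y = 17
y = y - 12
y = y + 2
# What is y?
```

Answer: 7

Derivation:
Trace (tracking y):
y = 17  # -> y = 17
y = y - 12  # -> y = 5
y = y + 2  # -> y = 7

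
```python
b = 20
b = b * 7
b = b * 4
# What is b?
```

Answer: 560

Derivation:
Trace (tracking b):
b = 20  # -> b = 20
b = b * 7  # -> b = 140
b = b * 4  # -> b = 560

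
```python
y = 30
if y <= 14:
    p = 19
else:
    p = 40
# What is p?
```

Answer: 40

Derivation:
Trace (tracking p):
y = 30  # -> y = 30
if y <= 14:  # condition is False
else:
    p = 40  # -> p = 40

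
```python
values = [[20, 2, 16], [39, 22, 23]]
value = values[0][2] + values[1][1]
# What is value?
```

Trace (tracking value):
values = [[20, 2, 16], [39, 22, 23]]  # -> values = [[20, 2, 16], [39, 22, 23]]
value = values[0][2] + values[1][1]  # -> value = 38

Answer: 38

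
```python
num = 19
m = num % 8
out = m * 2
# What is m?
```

Trace (tracking m):
num = 19  # -> num = 19
m = num % 8  # -> m = 3
out = m * 2  # -> out = 6

Answer: 3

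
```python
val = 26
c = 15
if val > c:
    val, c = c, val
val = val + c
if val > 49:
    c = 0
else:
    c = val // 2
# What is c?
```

Trace (tracking c):
val = 26  # -> val = 26
c = 15  # -> c = 15
if val > c:  # condition is True
    val, c = (c, val)  # -> val = 15, c = 26
val = val + c  # -> val = 41
if val > 49:  # condition is False
else:
    c = val // 2  # -> c = 20

Answer: 20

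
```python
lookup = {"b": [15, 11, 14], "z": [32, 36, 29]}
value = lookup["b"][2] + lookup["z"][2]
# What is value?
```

Trace (tracking value):
lookup = {'b': [15, 11, 14], 'z': [32, 36, 29]}  # -> lookup = {'b': [15, 11, 14], 'z': [32, 36, 29]}
value = lookup['b'][2] + lookup['z'][2]  # -> value = 43

Answer: 43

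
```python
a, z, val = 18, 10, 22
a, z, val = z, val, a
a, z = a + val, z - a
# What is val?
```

Answer: 18

Derivation:
Trace (tracking val):
a, z, val = (18, 10, 22)  # -> a = 18, z = 10, val = 22
a, z, val = (z, val, a)  # -> a = 10, z = 22, val = 18
a, z = (a + val, z - a)  # -> a = 28, z = 12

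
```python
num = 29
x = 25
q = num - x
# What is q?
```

Answer: 4

Derivation:
Trace (tracking q):
num = 29  # -> num = 29
x = 25  # -> x = 25
q = num - x  # -> q = 4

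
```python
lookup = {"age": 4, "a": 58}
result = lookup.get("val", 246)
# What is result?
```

Trace (tracking result):
lookup = {'age': 4, 'a': 58}  # -> lookup = {'age': 4, 'a': 58}
result = lookup.get('val', 246)  # -> result = 246

Answer: 246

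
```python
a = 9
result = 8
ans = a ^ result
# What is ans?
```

Trace (tracking ans):
a = 9  # -> a = 9
result = 8  # -> result = 8
ans = a ^ result  # -> ans = 1

Answer: 1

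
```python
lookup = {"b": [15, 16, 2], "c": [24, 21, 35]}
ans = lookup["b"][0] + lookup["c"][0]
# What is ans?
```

Answer: 39

Derivation:
Trace (tracking ans):
lookup = {'b': [15, 16, 2], 'c': [24, 21, 35]}  # -> lookup = {'b': [15, 16, 2], 'c': [24, 21, 35]}
ans = lookup['b'][0] + lookup['c'][0]  # -> ans = 39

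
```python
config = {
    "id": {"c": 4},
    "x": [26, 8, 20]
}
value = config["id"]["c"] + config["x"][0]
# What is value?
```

Trace (tracking value):
config = {'id': {'c': 4}, 'x': [26, 8, 20]}  # -> config = {'id': {'c': 4}, 'x': [26, 8, 20]}
value = config['id']['c'] + config['x'][0]  # -> value = 30

Answer: 30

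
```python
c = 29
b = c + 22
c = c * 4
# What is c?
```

Trace (tracking c):
c = 29  # -> c = 29
b = c + 22  # -> b = 51
c = c * 4  # -> c = 116

Answer: 116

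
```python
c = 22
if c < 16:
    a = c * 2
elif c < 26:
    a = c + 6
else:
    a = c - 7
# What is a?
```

Trace (tracking a):
c = 22  # -> c = 22
if c < 16:  # condition is False
elif c < 26:  # condition is True
    a = c + 6  # -> a = 28

Answer: 28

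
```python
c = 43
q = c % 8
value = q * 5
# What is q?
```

Trace (tracking q):
c = 43  # -> c = 43
q = c % 8  # -> q = 3
value = q * 5  # -> value = 15

Answer: 3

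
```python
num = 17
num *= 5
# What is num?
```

Trace (tracking num):
num = 17  # -> num = 17
num *= 5  # -> num = 85

Answer: 85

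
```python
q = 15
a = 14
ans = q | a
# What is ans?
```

Trace (tracking ans):
q = 15  # -> q = 15
a = 14  # -> a = 14
ans = q | a  # -> ans = 15

Answer: 15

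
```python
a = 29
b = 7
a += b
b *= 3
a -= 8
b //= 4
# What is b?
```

Answer: 5

Derivation:
Trace (tracking b):
a = 29  # -> a = 29
b = 7  # -> b = 7
a += b  # -> a = 36
b *= 3  # -> b = 21
a -= 8  # -> a = 28
b //= 4  # -> b = 5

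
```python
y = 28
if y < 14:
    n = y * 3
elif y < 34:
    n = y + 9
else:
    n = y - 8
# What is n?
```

Answer: 37

Derivation:
Trace (tracking n):
y = 28  # -> y = 28
if y < 14:  # condition is False
elif y < 34:  # condition is True
    n = y + 9  # -> n = 37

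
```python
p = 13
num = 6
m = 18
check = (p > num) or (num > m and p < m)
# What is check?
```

Trace (tracking check):
p = 13  # -> p = 13
num = 6  # -> num = 6
m = 18  # -> m = 18
check = p > num or (num > m and p < m)  # -> check = True

Answer: True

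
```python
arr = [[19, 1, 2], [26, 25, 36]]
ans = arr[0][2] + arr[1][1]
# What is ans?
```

Answer: 27

Derivation:
Trace (tracking ans):
arr = [[19, 1, 2], [26, 25, 36]]  # -> arr = [[19, 1, 2], [26, 25, 36]]
ans = arr[0][2] + arr[1][1]  # -> ans = 27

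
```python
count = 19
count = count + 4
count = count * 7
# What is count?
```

Answer: 161

Derivation:
Trace (tracking count):
count = 19  # -> count = 19
count = count + 4  # -> count = 23
count = count * 7  # -> count = 161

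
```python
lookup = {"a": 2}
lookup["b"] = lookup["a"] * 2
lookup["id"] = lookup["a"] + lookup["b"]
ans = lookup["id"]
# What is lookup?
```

Trace (tracking lookup):
lookup = {'a': 2}  # -> lookup = {'a': 2}
lookup['b'] = lookup['a'] * 2  # -> lookup = {'a': 2, 'b': 4}
lookup['id'] = lookup['a'] + lookup['b']  # -> lookup = {'a': 2, 'b': 4, 'id': 6}
ans = lookup['id']  # -> ans = 6

Answer: {'a': 2, 'b': 4, 'id': 6}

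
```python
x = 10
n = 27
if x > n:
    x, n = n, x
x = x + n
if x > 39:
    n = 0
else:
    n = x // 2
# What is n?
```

Answer: 18

Derivation:
Trace (tracking n):
x = 10  # -> x = 10
n = 27  # -> n = 27
if x > n:  # condition is False
x = x + n  # -> x = 37
if x > 39:  # condition is False
else:
    n = x // 2  # -> n = 18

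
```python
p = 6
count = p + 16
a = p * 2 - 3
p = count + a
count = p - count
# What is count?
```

Trace (tracking count):
p = 6  # -> p = 6
count = p + 16  # -> count = 22
a = p * 2 - 3  # -> a = 9
p = count + a  # -> p = 31
count = p - count  # -> count = 9

Answer: 9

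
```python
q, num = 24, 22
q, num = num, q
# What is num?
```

Answer: 24

Derivation:
Trace (tracking num):
q, num = (24, 22)  # -> q = 24, num = 22
q, num = (num, q)  # -> q = 22, num = 24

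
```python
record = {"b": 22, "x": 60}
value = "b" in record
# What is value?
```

Answer: True

Derivation:
Trace (tracking value):
record = {'b': 22, 'x': 60}  # -> record = {'b': 22, 'x': 60}
value = 'b' in record  # -> value = True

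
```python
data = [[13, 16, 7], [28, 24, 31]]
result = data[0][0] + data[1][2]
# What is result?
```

Answer: 44

Derivation:
Trace (tracking result):
data = [[13, 16, 7], [28, 24, 31]]  # -> data = [[13, 16, 7], [28, 24, 31]]
result = data[0][0] + data[1][2]  # -> result = 44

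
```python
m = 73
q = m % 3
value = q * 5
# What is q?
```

Trace (tracking q):
m = 73  # -> m = 73
q = m % 3  # -> q = 1
value = q * 5  # -> value = 5

Answer: 1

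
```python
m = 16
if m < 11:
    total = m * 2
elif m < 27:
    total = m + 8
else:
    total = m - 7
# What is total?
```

Answer: 24

Derivation:
Trace (tracking total):
m = 16  # -> m = 16
if m < 11:  # condition is False
elif m < 27:  # condition is True
    total = m + 8  # -> total = 24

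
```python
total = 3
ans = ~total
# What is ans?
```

Trace (tracking ans):
total = 3  # -> total = 3
ans = ~total  # -> ans = -4

Answer: -4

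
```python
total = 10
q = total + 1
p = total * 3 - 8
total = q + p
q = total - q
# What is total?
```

Answer: 33

Derivation:
Trace (tracking total):
total = 10  # -> total = 10
q = total + 1  # -> q = 11
p = total * 3 - 8  # -> p = 22
total = q + p  # -> total = 33
q = total - q  # -> q = 22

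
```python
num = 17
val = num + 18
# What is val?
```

Trace (tracking val):
num = 17  # -> num = 17
val = num + 18  # -> val = 35

Answer: 35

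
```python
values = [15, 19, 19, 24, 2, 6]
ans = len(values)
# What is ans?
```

Trace (tracking ans):
values = [15, 19, 19, 24, 2, 6]  # -> values = [15, 19, 19, 24, 2, 6]
ans = len(values)  # -> ans = 6

Answer: 6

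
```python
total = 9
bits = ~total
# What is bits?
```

Trace (tracking bits):
total = 9  # -> total = 9
bits = ~total  # -> bits = -10

Answer: -10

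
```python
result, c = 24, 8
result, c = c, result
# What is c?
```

Trace (tracking c):
result, c = (24, 8)  # -> result = 24, c = 8
result, c = (c, result)  # -> result = 8, c = 24

Answer: 24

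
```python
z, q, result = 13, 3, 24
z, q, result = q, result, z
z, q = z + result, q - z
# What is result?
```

Trace (tracking result):
z, q, result = (13, 3, 24)  # -> z = 13, q = 3, result = 24
z, q, result = (q, result, z)  # -> z = 3, q = 24, result = 13
z, q = (z + result, q - z)  # -> z = 16, q = 21

Answer: 13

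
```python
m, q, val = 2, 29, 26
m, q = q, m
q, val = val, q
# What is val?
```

Answer: 2

Derivation:
Trace (tracking val):
m, q, val = (2, 29, 26)  # -> m = 2, q = 29, val = 26
m, q = (q, m)  # -> m = 29, q = 2
q, val = (val, q)  # -> q = 26, val = 2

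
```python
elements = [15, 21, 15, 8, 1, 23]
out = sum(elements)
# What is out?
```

Answer: 83

Derivation:
Trace (tracking out):
elements = [15, 21, 15, 8, 1, 23]  # -> elements = [15, 21, 15, 8, 1, 23]
out = sum(elements)  # -> out = 83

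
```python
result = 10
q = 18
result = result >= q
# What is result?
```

Answer: False

Derivation:
Trace (tracking result):
result = 10  # -> result = 10
q = 18  # -> q = 18
result = result >= q  # -> result = False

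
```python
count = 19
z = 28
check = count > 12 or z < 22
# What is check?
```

Answer: True

Derivation:
Trace (tracking check):
count = 19  # -> count = 19
z = 28  # -> z = 28
check = count > 12 or z < 22  # -> check = True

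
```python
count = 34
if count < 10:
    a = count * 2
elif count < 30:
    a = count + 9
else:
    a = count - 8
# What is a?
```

Trace (tracking a):
count = 34  # -> count = 34
if count < 10:  # condition is False
elif count < 30:  # condition is False
else:
    a = count - 8  # -> a = 26

Answer: 26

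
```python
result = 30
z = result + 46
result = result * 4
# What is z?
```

Answer: 76

Derivation:
Trace (tracking z):
result = 30  # -> result = 30
z = result + 46  # -> z = 76
result = result * 4  # -> result = 120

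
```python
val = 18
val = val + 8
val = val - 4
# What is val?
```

Answer: 22

Derivation:
Trace (tracking val):
val = 18  # -> val = 18
val = val + 8  # -> val = 26
val = val - 4  # -> val = 22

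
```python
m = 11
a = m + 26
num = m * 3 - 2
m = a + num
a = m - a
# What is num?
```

Answer: 31

Derivation:
Trace (tracking num):
m = 11  # -> m = 11
a = m + 26  # -> a = 37
num = m * 3 - 2  # -> num = 31
m = a + num  # -> m = 68
a = m - a  # -> a = 31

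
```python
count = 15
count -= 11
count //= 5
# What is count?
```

Answer: 0

Derivation:
Trace (tracking count):
count = 15  # -> count = 15
count -= 11  # -> count = 4
count //= 5  # -> count = 0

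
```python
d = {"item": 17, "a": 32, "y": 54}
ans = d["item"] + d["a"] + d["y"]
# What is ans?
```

Trace (tracking ans):
d = {'item': 17, 'a': 32, 'y': 54}  # -> d = {'item': 17, 'a': 32, 'y': 54}
ans = d['item'] + d['a'] + d['y']  # -> ans = 103

Answer: 103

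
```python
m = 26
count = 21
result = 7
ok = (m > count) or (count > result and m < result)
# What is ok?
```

Trace (tracking ok):
m = 26  # -> m = 26
count = 21  # -> count = 21
result = 7  # -> result = 7
ok = m > count or (count > result and m < result)  # -> ok = True

Answer: True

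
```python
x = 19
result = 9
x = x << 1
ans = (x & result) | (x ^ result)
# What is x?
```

Trace (tracking x):
x = 19  # -> x = 19
result = 9  # -> result = 9
x = x << 1  # -> x = 38
ans = x & result | x ^ result  # -> ans = 47

Answer: 38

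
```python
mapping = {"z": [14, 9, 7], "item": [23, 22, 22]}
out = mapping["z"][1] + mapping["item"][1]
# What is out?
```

Answer: 31

Derivation:
Trace (tracking out):
mapping = {'z': [14, 9, 7], 'item': [23, 22, 22]}  # -> mapping = {'z': [14, 9, 7], 'item': [23, 22, 22]}
out = mapping['z'][1] + mapping['item'][1]  # -> out = 31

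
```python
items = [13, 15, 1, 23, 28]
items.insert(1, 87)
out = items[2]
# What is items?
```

Trace (tracking items):
items = [13, 15, 1, 23, 28]  # -> items = [13, 15, 1, 23, 28]
items.insert(1, 87)  # -> items = [13, 87, 15, 1, 23, 28]
out = items[2]  # -> out = 15

Answer: [13, 87, 15, 1, 23, 28]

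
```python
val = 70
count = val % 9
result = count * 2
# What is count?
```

Trace (tracking count):
val = 70  # -> val = 70
count = val % 9  # -> count = 7
result = count * 2  # -> result = 14

Answer: 7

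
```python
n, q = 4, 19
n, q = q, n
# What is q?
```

Answer: 4

Derivation:
Trace (tracking q):
n, q = (4, 19)  # -> n = 4, q = 19
n, q = (q, n)  # -> n = 19, q = 4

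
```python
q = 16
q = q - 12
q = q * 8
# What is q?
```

Trace (tracking q):
q = 16  # -> q = 16
q = q - 12  # -> q = 4
q = q * 8  # -> q = 32

Answer: 32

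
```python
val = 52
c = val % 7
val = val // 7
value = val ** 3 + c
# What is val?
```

Answer: 7

Derivation:
Trace (tracking val):
val = 52  # -> val = 52
c = val % 7  # -> c = 3
val = val // 7  # -> val = 7
value = val ** 3 + c  # -> value = 346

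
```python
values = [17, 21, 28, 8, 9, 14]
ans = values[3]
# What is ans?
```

Trace (tracking ans):
values = [17, 21, 28, 8, 9, 14]  # -> values = [17, 21, 28, 8, 9, 14]
ans = values[3]  # -> ans = 8

Answer: 8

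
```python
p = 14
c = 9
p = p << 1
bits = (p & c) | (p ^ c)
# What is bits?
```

Trace (tracking bits):
p = 14  # -> p = 14
c = 9  # -> c = 9
p = p << 1  # -> p = 28
bits = p & c | p ^ c  # -> bits = 29

Answer: 29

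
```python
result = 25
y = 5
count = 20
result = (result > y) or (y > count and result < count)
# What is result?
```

Trace (tracking result):
result = 25  # -> result = 25
y = 5  # -> y = 5
count = 20  # -> count = 20
result = result > y or (y > count and result < count)  # -> result = True

Answer: True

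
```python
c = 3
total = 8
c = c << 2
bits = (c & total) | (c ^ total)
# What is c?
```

Trace (tracking c):
c = 3  # -> c = 3
total = 8  # -> total = 8
c = c << 2  # -> c = 12
bits = c & total | c ^ total  # -> bits = 12

Answer: 12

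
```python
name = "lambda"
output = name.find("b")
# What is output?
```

Trace (tracking output):
name = 'lambda'  # -> name = 'lambda'
output = name.find('b')  # -> output = 3

Answer: 3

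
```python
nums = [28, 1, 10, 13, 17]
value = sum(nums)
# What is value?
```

Trace (tracking value):
nums = [28, 1, 10, 13, 17]  # -> nums = [28, 1, 10, 13, 17]
value = sum(nums)  # -> value = 69

Answer: 69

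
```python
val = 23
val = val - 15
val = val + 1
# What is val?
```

Answer: 9

Derivation:
Trace (tracking val):
val = 23  # -> val = 23
val = val - 15  # -> val = 8
val = val + 1  # -> val = 9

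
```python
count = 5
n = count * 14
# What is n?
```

Answer: 70

Derivation:
Trace (tracking n):
count = 5  # -> count = 5
n = count * 14  # -> n = 70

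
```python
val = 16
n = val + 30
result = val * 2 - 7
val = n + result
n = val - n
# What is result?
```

Trace (tracking result):
val = 16  # -> val = 16
n = val + 30  # -> n = 46
result = val * 2 - 7  # -> result = 25
val = n + result  # -> val = 71
n = val - n  # -> n = 25

Answer: 25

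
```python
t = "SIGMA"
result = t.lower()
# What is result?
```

Trace (tracking result):
t = 'SIGMA'  # -> t = 'SIGMA'
result = t.lower()  # -> result = 'sigma'

Answer: 'sigma'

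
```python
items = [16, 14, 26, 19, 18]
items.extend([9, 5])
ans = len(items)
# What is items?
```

Answer: [16, 14, 26, 19, 18, 9, 5]

Derivation:
Trace (tracking items):
items = [16, 14, 26, 19, 18]  # -> items = [16, 14, 26, 19, 18]
items.extend([9, 5])  # -> items = [16, 14, 26, 19, 18, 9, 5]
ans = len(items)  # -> ans = 7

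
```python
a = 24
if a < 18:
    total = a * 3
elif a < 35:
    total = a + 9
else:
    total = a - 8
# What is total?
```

Answer: 33

Derivation:
Trace (tracking total):
a = 24  # -> a = 24
if a < 18:  # condition is False
elif a < 35:  # condition is True
    total = a + 9  # -> total = 33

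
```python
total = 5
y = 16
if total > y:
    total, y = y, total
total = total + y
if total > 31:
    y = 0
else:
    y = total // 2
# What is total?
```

Trace (tracking total):
total = 5  # -> total = 5
y = 16  # -> y = 16
if total > y:  # condition is False
total = total + y  # -> total = 21
if total > 31:  # condition is False
else:
    y = total // 2  # -> y = 10

Answer: 21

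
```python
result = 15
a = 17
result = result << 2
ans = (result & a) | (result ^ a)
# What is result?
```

Answer: 60

Derivation:
Trace (tracking result):
result = 15  # -> result = 15
a = 17  # -> a = 17
result = result << 2  # -> result = 60
ans = result & a | result ^ a  # -> ans = 61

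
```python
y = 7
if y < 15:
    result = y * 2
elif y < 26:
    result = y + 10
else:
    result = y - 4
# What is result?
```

Answer: 14

Derivation:
Trace (tracking result):
y = 7  # -> y = 7
if y < 15:  # condition is True
    result = y * 2  # -> result = 14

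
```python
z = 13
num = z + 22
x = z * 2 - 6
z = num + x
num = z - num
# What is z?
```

Trace (tracking z):
z = 13  # -> z = 13
num = z + 22  # -> num = 35
x = z * 2 - 6  # -> x = 20
z = num + x  # -> z = 55
num = z - num  # -> num = 20

Answer: 55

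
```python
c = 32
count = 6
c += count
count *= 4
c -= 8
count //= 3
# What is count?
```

Answer: 8

Derivation:
Trace (tracking count):
c = 32  # -> c = 32
count = 6  # -> count = 6
c += count  # -> c = 38
count *= 4  # -> count = 24
c -= 8  # -> c = 30
count //= 3  # -> count = 8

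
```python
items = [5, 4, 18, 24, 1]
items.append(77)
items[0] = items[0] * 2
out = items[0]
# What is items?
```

Answer: [10, 4, 18, 24, 1, 77]

Derivation:
Trace (tracking items):
items = [5, 4, 18, 24, 1]  # -> items = [5, 4, 18, 24, 1]
items.append(77)  # -> items = [5, 4, 18, 24, 1, 77]
items[0] = items[0] * 2  # -> items = [10, 4, 18, 24, 1, 77]
out = items[0]  # -> out = 10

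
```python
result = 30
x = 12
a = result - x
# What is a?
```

Trace (tracking a):
result = 30  # -> result = 30
x = 12  # -> x = 12
a = result - x  # -> a = 18

Answer: 18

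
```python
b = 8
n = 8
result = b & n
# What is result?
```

Answer: 8

Derivation:
Trace (tracking result):
b = 8  # -> b = 8
n = 8  # -> n = 8
result = b & n  # -> result = 8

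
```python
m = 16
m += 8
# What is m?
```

Answer: 24

Derivation:
Trace (tracking m):
m = 16  # -> m = 16
m += 8  # -> m = 24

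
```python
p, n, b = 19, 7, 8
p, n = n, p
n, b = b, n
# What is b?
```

Trace (tracking b):
p, n, b = (19, 7, 8)  # -> p = 19, n = 7, b = 8
p, n = (n, p)  # -> p = 7, n = 19
n, b = (b, n)  # -> n = 8, b = 19

Answer: 19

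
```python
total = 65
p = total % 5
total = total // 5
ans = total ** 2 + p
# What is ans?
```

Trace (tracking ans):
total = 65  # -> total = 65
p = total % 5  # -> p = 0
total = total // 5  # -> total = 13
ans = total ** 2 + p  # -> ans = 169

Answer: 169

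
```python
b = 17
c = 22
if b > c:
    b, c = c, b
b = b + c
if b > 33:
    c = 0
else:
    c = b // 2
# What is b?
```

Trace (tracking b):
b = 17  # -> b = 17
c = 22  # -> c = 22
if b > c:  # condition is False
b = b + c  # -> b = 39
if b > 33:  # condition is True
    c = 0  # -> c = 0

Answer: 39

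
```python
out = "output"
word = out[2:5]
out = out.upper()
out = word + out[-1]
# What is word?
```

Trace (tracking word):
out = 'output'  # -> out = 'output'
word = out[2:5]  # -> word = 'tpu'
out = out.upper()  # -> out = 'OUTPUT'
out = word + out[-1]  # -> out = 'tpuT'

Answer: 'tpu'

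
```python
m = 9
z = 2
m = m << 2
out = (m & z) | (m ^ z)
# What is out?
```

Trace (tracking out):
m = 9  # -> m = 9
z = 2  # -> z = 2
m = m << 2  # -> m = 36
out = m & z | m ^ z  # -> out = 38

Answer: 38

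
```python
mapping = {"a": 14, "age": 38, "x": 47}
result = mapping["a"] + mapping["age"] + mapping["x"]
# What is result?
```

Trace (tracking result):
mapping = {'a': 14, 'age': 38, 'x': 47}  # -> mapping = {'a': 14, 'age': 38, 'x': 47}
result = mapping['a'] + mapping['age'] + mapping['x']  # -> result = 99

Answer: 99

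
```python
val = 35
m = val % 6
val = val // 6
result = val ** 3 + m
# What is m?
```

Answer: 5

Derivation:
Trace (tracking m):
val = 35  # -> val = 35
m = val % 6  # -> m = 5
val = val // 6  # -> val = 5
result = val ** 3 + m  # -> result = 130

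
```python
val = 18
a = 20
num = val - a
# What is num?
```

Answer: -2

Derivation:
Trace (tracking num):
val = 18  # -> val = 18
a = 20  # -> a = 20
num = val - a  # -> num = -2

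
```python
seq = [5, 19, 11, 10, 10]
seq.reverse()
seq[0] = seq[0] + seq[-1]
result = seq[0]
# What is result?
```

Answer: 15

Derivation:
Trace (tracking result):
seq = [5, 19, 11, 10, 10]  # -> seq = [5, 19, 11, 10, 10]
seq.reverse()  # -> seq = [10, 10, 11, 19, 5]
seq[0] = seq[0] + seq[-1]  # -> seq = [15, 10, 11, 19, 5]
result = seq[0]  # -> result = 15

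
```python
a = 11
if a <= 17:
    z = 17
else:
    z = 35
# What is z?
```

Trace (tracking z):
a = 11  # -> a = 11
if a <= 17:  # condition is True
    z = 17  # -> z = 17

Answer: 17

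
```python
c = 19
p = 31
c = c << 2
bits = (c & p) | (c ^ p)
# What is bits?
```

Answer: 95

Derivation:
Trace (tracking bits):
c = 19  # -> c = 19
p = 31  # -> p = 31
c = c << 2  # -> c = 76
bits = c & p | c ^ p  # -> bits = 95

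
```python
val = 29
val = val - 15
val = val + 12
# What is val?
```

Answer: 26

Derivation:
Trace (tracking val):
val = 29  # -> val = 29
val = val - 15  # -> val = 14
val = val + 12  # -> val = 26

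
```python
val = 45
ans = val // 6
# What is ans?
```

Trace (tracking ans):
val = 45  # -> val = 45
ans = val // 6  # -> ans = 7

Answer: 7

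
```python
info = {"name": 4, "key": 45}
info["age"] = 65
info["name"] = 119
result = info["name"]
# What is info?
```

Answer: {'name': 119, 'key': 45, 'age': 65}

Derivation:
Trace (tracking info):
info = {'name': 4, 'key': 45}  # -> info = {'name': 4, 'key': 45}
info['age'] = 65  # -> info = {'name': 4, 'key': 45, 'age': 65}
info['name'] = 119  # -> info = {'name': 119, 'key': 45, 'age': 65}
result = info['name']  # -> result = 119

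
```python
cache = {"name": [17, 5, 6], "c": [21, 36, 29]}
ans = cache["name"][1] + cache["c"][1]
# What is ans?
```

Answer: 41

Derivation:
Trace (tracking ans):
cache = {'name': [17, 5, 6], 'c': [21, 36, 29]}  # -> cache = {'name': [17, 5, 6], 'c': [21, 36, 29]}
ans = cache['name'][1] + cache['c'][1]  # -> ans = 41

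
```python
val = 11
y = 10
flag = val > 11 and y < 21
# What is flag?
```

Answer: False

Derivation:
Trace (tracking flag):
val = 11  # -> val = 11
y = 10  # -> y = 10
flag = val > 11 and y < 21  # -> flag = False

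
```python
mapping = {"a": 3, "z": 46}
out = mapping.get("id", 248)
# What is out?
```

Answer: 248

Derivation:
Trace (tracking out):
mapping = {'a': 3, 'z': 46}  # -> mapping = {'a': 3, 'z': 46}
out = mapping.get('id', 248)  # -> out = 248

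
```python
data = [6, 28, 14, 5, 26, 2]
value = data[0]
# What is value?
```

Answer: 6

Derivation:
Trace (tracking value):
data = [6, 28, 14, 5, 26, 2]  # -> data = [6, 28, 14, 5, 26, 2]
value = data[0]  # -> value = 6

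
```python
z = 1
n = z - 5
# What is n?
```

Answer: -4

Derivation:
Trace (tracking n):
z = 1  # -> z = 1
n = z - 5  # -> n = -4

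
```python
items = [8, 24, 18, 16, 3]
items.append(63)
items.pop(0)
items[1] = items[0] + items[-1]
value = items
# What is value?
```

Answer: [24, 87, 16, 3, 63]

Derivation:
Trace (tracking value):
items = [8, 24, 18, 16, 3]  # -> items = [8, 24, 18, 16, 3]
items.append(63)  # -> items = [8, 24, 18, 16, 3, 63]
items.pop(0)  # -> items = [24, 18, 16, 3, 63]
items[1] = items[0] + items[-1]  # -> items = [24, 87, 16, 3, 63]
value = items  # -> value = [24, 87, 16, 3, 63]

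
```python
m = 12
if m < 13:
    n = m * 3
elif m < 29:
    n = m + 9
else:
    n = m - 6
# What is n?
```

Trace (tracking n):
m = 12  # -> m = 12
if m < 13:  # condition is True
    n = m * 3  # -> n = 36

Answer: 36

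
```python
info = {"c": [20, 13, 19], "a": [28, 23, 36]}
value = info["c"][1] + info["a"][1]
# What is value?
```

Trace (tracking value):
info = {'c': [20, 13, 19], 'a': [28, 23, 36]}  # -> info = {'c': [20, 13, 19], 'a': [28, 23, 36]}
value = info['c'][1] + info['a'][1]  # -> value = 36

Answer: 36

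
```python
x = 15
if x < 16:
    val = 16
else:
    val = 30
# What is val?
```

Answer: 16

Derivation:
Trace (tracking val):
x = 15  # -> x = 15
if x < 16:  # condition is True
    val = 16  # -> val = 16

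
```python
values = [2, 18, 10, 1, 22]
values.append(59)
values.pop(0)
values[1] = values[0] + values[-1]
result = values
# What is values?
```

Trace (tracking values):
values = [2, 18, 10, 1, 22]  # -> values = [2, 18, 10, 1, 22]
values.append(59)  # -> values = [2, 18, 10, 1, 22, 59]
values.pop(0)  # -> values = [18, 10, 1, 22, 59]
values[1] = values[0] + values[-1]  # -> values = [18, 77, 1, 22, 59]
result = values  # -> result = [18, 77, 1, 22, 59]

Answer: [18, 77, 1, 22, 59]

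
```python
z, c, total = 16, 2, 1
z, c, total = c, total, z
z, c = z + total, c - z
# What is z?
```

Trace (tracking z):
z, c, total = (16, 2, 1)  # -> z = 16, c = 2, total = 1
z, c, total = (c, total, z)  # -> z = 2, c = 1, total = 16
z, c = (z + total, c - z)  # -> z = 18, c = -1

Answer: 18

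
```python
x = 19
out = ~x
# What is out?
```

Answer: -20

Derivation:
Trace (tracking out):
x = 19  # -> x = 19
out = ~x  # -> out = -20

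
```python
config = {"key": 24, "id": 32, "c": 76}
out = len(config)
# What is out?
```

Trace (tracking out):
config = {'key': 24, 'id': 32, 'c': 76}  # -> config = {'key': 24, 'id': 32, 'c': 76}
out = len(config)  # -> out = 3

Answer: 3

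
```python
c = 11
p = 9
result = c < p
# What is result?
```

Answer: False

Derivation:
Trace (tracking result):
c = 11  # -> c = 11
p = 9  # -> p = 9
result = c < p  # -> result = False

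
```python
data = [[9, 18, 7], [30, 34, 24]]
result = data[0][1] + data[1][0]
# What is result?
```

Trace (tracking result):
data = [[9, 18, 7], [30, 34, 24]]  # -> data = [[9, 18, 7], [30, 34, 24]]
result = data[0][1] + data[1][0]  # -> result = 48

Answer: 48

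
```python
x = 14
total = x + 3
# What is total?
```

Trace (tracking total):
x = 14  # -> x = 14
total = x + 3  # -> total = 17

Answer: 17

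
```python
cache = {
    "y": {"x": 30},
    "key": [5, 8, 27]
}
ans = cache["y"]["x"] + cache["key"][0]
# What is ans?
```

Trace (tracking ans):
cache = {'y': {'x': 30}, 'key': [5, 8, 27]}  # -> cache = {'y': {'x': 30}, 'key': [5, 8, 27]}
ans = cache['y']['x'] + cache['key'][0]  # -> ans = 35

Answer: 35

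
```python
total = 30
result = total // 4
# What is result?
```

Answer: 7

Derivation:
Trace (tracking result):
total = 30  # -> total = 30
result = total // 4  # -> result = 7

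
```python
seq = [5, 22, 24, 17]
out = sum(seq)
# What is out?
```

Trace (tracking out):
seq = [5, 22, 24, 17]  # -> seq = [5, 22, 24, 17]
out = sum(seq)  # -> out = 68

Answer: 68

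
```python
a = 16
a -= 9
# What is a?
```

Answer: 7

Derivation:
Trace (tracking a):
a = 16  # -> a = 16
a -= 9  # -> a = 7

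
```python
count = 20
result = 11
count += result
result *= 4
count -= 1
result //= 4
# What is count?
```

Answer: 30

Derivation:
Trace (tracking count):
count = 20  # -> count = 20
result = 11  # -> result = 11
count += result  # -> count = 31
result *= 4  # -> result = 44
count -= 1  # -> count = 30
result //= 4  # -> result = 11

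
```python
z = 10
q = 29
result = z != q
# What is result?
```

Trace (tracking result):
z = 10  # -> z = 10
q = 29  # -> q = 29
result = z != q  # -> result = True

Answer: True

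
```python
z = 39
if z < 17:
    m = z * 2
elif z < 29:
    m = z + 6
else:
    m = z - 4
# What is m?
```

Answer: 35

Derivation:
Trace (tracking m):
z = 39  # -> z = 39
if z < 17:  # condition is False
elif z < 29:  # condition is False
else:
    m = z - 4  # -> m = 35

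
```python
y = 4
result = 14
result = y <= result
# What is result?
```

Trace (tracking result):
y = 4  # -> y = 4
result = 14  # -> result = 14
result = y <= result  # -> result = True

Answer: True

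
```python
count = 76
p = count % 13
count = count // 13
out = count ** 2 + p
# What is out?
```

Answer: 36

Derivation:
Trace (tracking out):
count = 76  # -> count = 76
p = count % 13  # -> p = 11
count = count // 13  # -> count = 5
out = count ** 2 + p  # -> out = 36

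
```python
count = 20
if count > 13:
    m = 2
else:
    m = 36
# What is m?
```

Answer: 2

Derivation:
Trace (tracking m):
count = 20  # -> count = 20
if count > 13:  # condition is True
    m = 2  # -> m = 2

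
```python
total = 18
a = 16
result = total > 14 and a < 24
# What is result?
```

Answer: True

Derivation:
Trace (tracking result):
total = 18  # -> total = 18
a = 16  # -> a = 16
result = total > 14 and a < 24  # -> result = True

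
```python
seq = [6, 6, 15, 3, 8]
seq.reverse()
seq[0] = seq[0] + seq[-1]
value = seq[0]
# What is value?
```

Trace (tracking value):
seq = [6, 6, 15, 3, 8]  # -> seq = [6, 6, 15, 3, 8]
seq.reverse()  # -> seq = [8, 3, 15, 6, 6]
seq[0] = seq[0] + seq[-1]  # -> seq = [14, 3, 15, 6, 6]
value = seq[0]  # -> value = 14

Answer: 14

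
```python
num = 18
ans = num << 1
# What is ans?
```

Answer: 36

Derivation:
Trace (tracking ans):
num = 18  # -> num = 18
ans = num << 1  # -> ans = 36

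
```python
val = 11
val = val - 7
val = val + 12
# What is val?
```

Answer: 16

Derivation:
Trace (tracking val):
val = 11  # -> val = 11
val = val - 7  # -> val = 4
val = val + 12  # -> val = 16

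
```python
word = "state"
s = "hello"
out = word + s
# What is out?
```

Trace (tracking out):
word = 'state'  # -> word = 'state'
s = 'hello'  # -> s = 'hello'
out = word + s  # -> out = 'statehello'

Answer: 'statehello'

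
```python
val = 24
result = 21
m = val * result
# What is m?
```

Trace (tracking m):
val = 24  # -> val = 24
result = 21  # -> result = 21
m = val * result  # -> m = 504

Answer: 504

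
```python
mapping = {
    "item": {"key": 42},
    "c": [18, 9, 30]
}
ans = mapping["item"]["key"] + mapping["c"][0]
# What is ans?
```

Answer: 60

Derivation:
Trace (tracking ans):
mapping = {'item': {'key': 42}, 'c': [18, 9, 30]}  # -> mapping = {'item': {'key': 42}, 'c': [18, 9, 30]}
ans = mapping['item']['key'] + mapping['c'][0]  # -> ans = 60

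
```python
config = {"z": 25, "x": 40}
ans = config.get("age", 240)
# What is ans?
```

Answer: 240

Derivation:
Trace (tracking ans):
config = {'z': 25, 'x': 40}  # -> config = {'z': 25, 'x': 40}
ans = config.get('age', 240)  # -> ans = 240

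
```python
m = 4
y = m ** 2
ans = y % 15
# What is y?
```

Answer: 16

Derivation:
Trace (tracking y):
m = 4  # -> m = 4
y = m ** 2  # -> y = 16
ans = y % 15  # -> ans = 1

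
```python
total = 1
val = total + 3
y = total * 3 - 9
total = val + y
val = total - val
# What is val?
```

Answer: -6

Derivation:
Trace (tracking val):
total = 1  # -> total = 1
val = total + 3  # -> val = 4
y = total * 3 - 9  # -> y = -6
total = val + y  # -> total = -2
val = total - val  # -> val = -6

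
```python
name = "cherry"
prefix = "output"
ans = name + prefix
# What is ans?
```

Trace (tracking ans):
name = 'cherry'  # -> name = 'cherry'
prefix = 'output'  # -> prefix = 'output'
ans = name + prefix  # -> ans = 'cherryoutput'

Answer: 'cherryoutput'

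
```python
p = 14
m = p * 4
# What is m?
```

Trace (tracking m):
p = 14  # -> p = 14
m = p * 4  # -> m = 56

Answer: 56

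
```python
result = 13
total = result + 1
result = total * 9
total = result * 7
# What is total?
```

Answer: 882

Derivation:
Trace (tracking total):
result = 13  # -> result = 13
total = result + 1  # -> total = 14
result = total * 9  # -> result = 126
total = result * 7  # -> total = 882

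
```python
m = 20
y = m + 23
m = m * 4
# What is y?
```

Trace (tracking y):
m = 20  # -> m = 20
y = m + 23  # -> y = 43
m = m * 4  # -> m = 80

Answer: 43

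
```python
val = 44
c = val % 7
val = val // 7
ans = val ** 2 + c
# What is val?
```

Answer: 6

Derivation:
Trace (tracking val):
val = 44  # -> val = 44
c = val % 7  # -> c = 2
val = val // 7  # -> val = 6
ans = val ** 2 + c  # -> ans = 38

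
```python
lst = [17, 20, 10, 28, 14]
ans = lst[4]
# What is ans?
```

Answer: 14

Derivation:
Trace (tracking ans):
lst = [17, 20, 10, 28, 14]  # -> lst = [17, 20, 10, 28, 14]
ans = lst[4]  # -> ans = 14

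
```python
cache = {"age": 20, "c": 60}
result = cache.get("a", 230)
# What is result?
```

Trace (tracking result):
cache = {'age': 20, 'c': 60}  # -> cache = {'age': 20, 'c': 60}
result = cache.get('a', 230)  # -> result = 230

Answer: 230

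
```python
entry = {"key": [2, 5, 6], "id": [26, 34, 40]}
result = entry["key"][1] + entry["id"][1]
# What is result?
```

Trace (tracking result):
entry = {'key': [2, 5, 6], 'id': [26, 34, 40]}  # -> entry = {'key': [2, 5, 6], 'id': [26, 34, 40]}
result = entry['key'][1] + entry['id'][1]  # -> result = 39

Answer: 39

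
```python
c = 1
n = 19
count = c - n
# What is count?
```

Answer: -18

Derivation:
Trace (tracking count):
c = 1  # -> c = 1
n = 19  # -> n = 19
count = c - n  # -> count = -18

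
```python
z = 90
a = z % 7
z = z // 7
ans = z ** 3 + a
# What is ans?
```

Answer: 1734

Derivation:
Trace (tracking ans):
z = 90  # -> z = 90
a = z % 7  # -> a = 6
z = z // 7  # -> z = 12
ans = z ** 3 + a  # -> ans = 1734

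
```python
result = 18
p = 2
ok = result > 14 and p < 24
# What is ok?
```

Trace (tracking ok):
result = 18  # -> result = 18
p = 2  # -> p = 2
ok = result > 14 and p < 24  # -> ok = True

Answer: True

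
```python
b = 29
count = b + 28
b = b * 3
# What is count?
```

Answer: 57

Derivation:
Trace (tracking count):
b = 29  # -> b = 29
count = b + 28  # -> count = 57
b = b * 3  # -> b = 87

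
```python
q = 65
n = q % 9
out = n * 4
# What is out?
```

Trace (tracking out):
q = 65  # -> q = 65
n = q % 9  # -> n = 2
out = n * 4  # -> out = 8

Answer: 8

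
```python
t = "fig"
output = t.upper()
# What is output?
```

Trace (tracking output):
t = 'fig'  # -> t = 'fig'
output = t.upper()  # -> output = 'FIG'

Answer: 'FIG'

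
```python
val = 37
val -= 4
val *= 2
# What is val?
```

Trace (tracking val):
val = 37  # -> val = 37
val -= 4  # -> val = 33
val *= 2  # -> val = 66

Answer: 66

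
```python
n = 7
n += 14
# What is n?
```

Trace (tracking n):
n = 7  # -> n = 7
n += 14  # -> n = 21

Answer: 21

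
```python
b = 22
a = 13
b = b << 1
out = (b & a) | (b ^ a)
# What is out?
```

Answer: 45

Derivation:
Trace (tracking out):
b = 22  # -> b = 22
a = 13  # -> a = 13
b = b << 1  # -> b = 44
out = b & a | b ^ a  # -> out = 45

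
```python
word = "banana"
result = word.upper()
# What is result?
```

Trace (tracking result):
word = 'banana'  # -> word = 'banana'
result = word.upper()  # -> result = 'BANANA'

Answer: 'BANANA'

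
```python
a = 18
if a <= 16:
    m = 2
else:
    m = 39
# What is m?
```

Trace (tracking m):
a = 18  # -> a = 18
if a <= 16:  # condition is False
else:
    m = 39  # -> m = 39

Answer: 39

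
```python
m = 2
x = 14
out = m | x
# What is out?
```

Answer: 14

Derivation:
Trace (tracking out):
m = 2  # -> m = 2
x = 14  # -> x = 14
out = m | x  # -> out = 14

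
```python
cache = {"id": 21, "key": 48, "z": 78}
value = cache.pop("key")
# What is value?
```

Answer: 48

Derivation:
Trace (tracking value):
cache = {'id': 21, 'key': 48, 'z': 78}  # -> cache = {'id': 21, 'key': 48, 'z': 78}
value = cache.pop('key')  # -> value = 48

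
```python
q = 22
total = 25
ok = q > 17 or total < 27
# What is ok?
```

Trace (tracking ok):
q = 22  # -> q = 22
total = 25  # -> total = 25
ok = q > 17 or total < 27  # -> ok = True

Answer: True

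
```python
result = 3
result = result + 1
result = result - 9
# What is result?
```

Trace (tracking result):
result = 3  # -> result = 3
result = result + 1  # -> result = 4
result = result - 9  # -> result = -5

Answer: -5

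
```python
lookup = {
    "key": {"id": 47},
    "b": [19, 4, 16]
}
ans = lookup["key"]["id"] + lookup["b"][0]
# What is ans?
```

Trace (tracking ans):
lookup = {'key': {'id': 47}, 'b': [19, 4, 16]}  # -> lookup = {'key': {'id': 47}, 'b': [19, 4, 16]}
ans = lookup['key']['id'] + lookup['b'][0]  # -> ans = 66

Answer: 66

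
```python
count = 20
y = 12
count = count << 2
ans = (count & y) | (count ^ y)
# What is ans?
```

Trace (tracking ans):
count = 20  # -> count = 20
y = 12  # -> y = 12
count = count << 2  # -> count = 80
ans = count & y | count ^ y  # -> ans = 92

Answer: 92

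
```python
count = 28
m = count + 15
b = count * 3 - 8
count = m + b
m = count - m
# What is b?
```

Trace (tracking b):
count = 28  # -> count = 28
m = count + 15  # -> m = 43
b = count * 3 - 8  # -> b = 76
count = m + b  # -> count = 119
m = count - m  # -> m = 76

Answer: 76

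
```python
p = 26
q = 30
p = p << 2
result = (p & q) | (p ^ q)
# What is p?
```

Answer: 104

Derivation:
Trace (tracking p):
p = 26  # -> p = 26
q = 30  # -> q = 30
p = p << 2  # -> p = 104
result = p & q | p ^ q  # -> result = 126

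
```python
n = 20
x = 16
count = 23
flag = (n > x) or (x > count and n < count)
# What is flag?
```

Answer: True

Derivation:
Trace (tracking flag):
n = 20  # -> n = 20
x = 16  # -> x = 16
count = 23  # -> count = 23
flag = n > x or (x > count and n < count)  # -> flag = True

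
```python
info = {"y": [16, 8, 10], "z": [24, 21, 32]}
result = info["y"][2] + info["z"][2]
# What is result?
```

Answer: 42

Derivation:
Trace (tracking result):
info = {'y': [16, 8, 10], 'z': [24, 21, 32]}  # -> info = {'y': [16, 8, 10], 'z': [24, 21, 32]}
result = info['y'][2] + info['z'][2]  # -> result = 42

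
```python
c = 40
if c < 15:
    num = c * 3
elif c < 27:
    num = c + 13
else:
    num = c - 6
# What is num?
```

Answer: 34

Derivation:
Trace (tracking num):
c = 40  # -> c = 40
if c < 15:  # condition is False
elif c < 27:  # condition is False
else:
    num = c - 6  # -> num = 34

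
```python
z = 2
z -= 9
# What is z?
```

Trace (tracking z):
z = 2  # -> z = 2
z -= 9  # -> z = -7

Answer: -7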